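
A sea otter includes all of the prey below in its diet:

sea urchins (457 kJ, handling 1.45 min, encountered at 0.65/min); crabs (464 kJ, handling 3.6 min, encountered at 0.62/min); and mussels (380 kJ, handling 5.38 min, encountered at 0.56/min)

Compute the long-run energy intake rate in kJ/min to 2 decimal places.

110.96 kJ/min

Energy encountered per unit search time: 0.65×457 + 0.62×464 + 0.56×380 = 797.5 kJ/min.
Handling time per unit search time: 0.65×1.45 + 0.62×3.6 + 0.56×5.38 = 6.187.
Rate = 797.5/(1 + 6.187) = 111 kJ/min.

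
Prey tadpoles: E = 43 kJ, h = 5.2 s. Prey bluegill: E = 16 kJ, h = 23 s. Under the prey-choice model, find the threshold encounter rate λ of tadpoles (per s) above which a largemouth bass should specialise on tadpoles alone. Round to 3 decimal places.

0.018 per s

The zero-one rule: include bluegill iff E₂/h₂ > λE₁/(1+λh₁). Equality gives the switch point.
λE₁h₂ = E₂ + λE₂h₁ ⇒ λ = E₂/(E₁h₂ − E₂h₁) = 16/(989 − 83.2) = 0.01766 per s.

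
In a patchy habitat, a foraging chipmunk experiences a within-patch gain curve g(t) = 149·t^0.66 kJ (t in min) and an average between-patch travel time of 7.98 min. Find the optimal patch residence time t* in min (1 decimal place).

Optimal t* satisfies g'(t*) = g(t*)/(T + t*).
g'(t) = 0.66·149·t^-0.34. Setting 0.66·149·t^-0.34 = 149·t^0.66/(7.98+t) gives 0.66(7.98+t) = t, so 0.34·t = 0.66×7.98.
t* = 0.66×7.98/0.34 = 15.49 min.

15.5 min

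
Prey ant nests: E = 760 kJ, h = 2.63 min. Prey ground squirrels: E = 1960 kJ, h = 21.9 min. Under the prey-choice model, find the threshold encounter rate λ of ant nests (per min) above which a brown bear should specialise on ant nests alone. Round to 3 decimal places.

0.171 per min

Drop ground squirrels once their profitability E₂/h₂ falls below the rate achievable on ant nests alone: E₂/h₂ = λE₁/(1 + λh₁).
Solve for λ: λE₁h₂ = E₂(1 + λh₁) → λ(E₁h₂ − E₂h₁) = E₂ → λ = E₂/(E₁h₂ − E₂h₁).
λ = 1960/(760×21.9 − 1960×2.63) = 1960/1.149e+04 = 0.1706 per min.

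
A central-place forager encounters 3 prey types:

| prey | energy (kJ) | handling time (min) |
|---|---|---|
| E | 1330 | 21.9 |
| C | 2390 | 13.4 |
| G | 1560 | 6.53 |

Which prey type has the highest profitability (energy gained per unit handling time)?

G

Profitability E/h (kJ/min): E = 1330/21.9 = 60.7, C = 2390/13.4 = 178, G = 1560/6.53 = 239.
Ranked: G > C > E.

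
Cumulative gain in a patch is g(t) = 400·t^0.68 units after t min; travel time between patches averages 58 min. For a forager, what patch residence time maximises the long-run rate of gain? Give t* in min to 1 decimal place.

By the marginal value theorem, leave when the instantaneous gain rate g'(t) equals the habitat-wide average g(t)/(T + t).
g'(t) = 0.68·400·t^-0.32. Setting 0.68·400·t^-0.32 = 400·t^0.68/(58+t) gives 0.68(58+t) = t, so 0.32·t = 0.68×58.
t* = 0.68×58/0.32 = 123.3 min.

123.3 min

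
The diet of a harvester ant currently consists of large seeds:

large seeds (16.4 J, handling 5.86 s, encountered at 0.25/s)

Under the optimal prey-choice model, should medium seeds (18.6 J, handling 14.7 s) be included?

No

Current rate: (0.25×16.4)/(1 + 0.25×5.86) = 1.663 J/s.
medium seeds: E/h = 18.6/14.7 = 1.265 J/s.
1.265 < 1.663, so adding medium seeds would lower the average — exclude it.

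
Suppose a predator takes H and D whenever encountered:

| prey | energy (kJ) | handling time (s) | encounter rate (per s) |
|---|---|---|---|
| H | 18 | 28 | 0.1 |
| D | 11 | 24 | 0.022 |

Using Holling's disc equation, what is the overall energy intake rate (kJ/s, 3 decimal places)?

R = (0.1×18 + 0.022×11) / (1 + 0.1×28 + 0.022×24) = 2.042/4.328 = 0.4718 kJ/s.

0.472 kJ/s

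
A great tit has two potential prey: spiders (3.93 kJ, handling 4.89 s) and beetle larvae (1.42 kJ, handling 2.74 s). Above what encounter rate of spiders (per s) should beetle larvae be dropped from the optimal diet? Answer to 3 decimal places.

0.371 per s

The zero-one rule: include beetle larvae iff E₂/h₂ > λE₁/(1+λh₁). Equality gives the switch point.
λE₁h₂ = E₂ + λE₂h₁ ⇒ λ = E₂/(E₁h₂ − E₂h₁) = 1.42/(10.77 − 6.944) = 0.3713 per s.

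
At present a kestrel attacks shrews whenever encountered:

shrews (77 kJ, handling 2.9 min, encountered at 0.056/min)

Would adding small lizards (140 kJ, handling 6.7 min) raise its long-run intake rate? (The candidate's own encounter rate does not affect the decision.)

Yes

Current rate: (0.056×77)/(1 + 0.056×2.9) = 3.71 kJ/min.
small lizards: E/h = 140/6.7 = 20.9 kJ/min.
Since 20.9 > R, including small lizards increases the long-run rate.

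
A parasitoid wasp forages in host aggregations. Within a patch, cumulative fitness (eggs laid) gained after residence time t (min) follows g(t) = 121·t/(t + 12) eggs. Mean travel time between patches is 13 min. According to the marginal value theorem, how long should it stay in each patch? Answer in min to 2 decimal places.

By the marginal value theorem, leave when the instantaneous gain rate g'(t) equals the habitat-wide average g(t)/(T + t).
g'(t) = 121·12/(t + 12)². Setting 121·12/(t+12)² = 121t/[(t+12)(13+t)] gives 12(13+t) = t(t+12), so t² = 12×13 = 156.
t* = √156 = 12.49 min.

12.49 min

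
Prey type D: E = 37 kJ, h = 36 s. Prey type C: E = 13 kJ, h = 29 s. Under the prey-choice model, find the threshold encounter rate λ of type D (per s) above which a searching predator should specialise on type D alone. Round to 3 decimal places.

0.021 per s

Drop type C once their profitability E₂/h₂ falls below the rate achievable on type D alone: E₂/h₂ = λE₁/(1 + λh₁).
Solve for λ: λE₁h₂ = E₂(1 + λh₁) → λ(E₁h₂ − E₂h₁) = E₂ → λ = E₂/(E₁h₂ − E₂h₁).
λ = 13/(37×29 − 13×36) = 13/605 = 0.02149 per s.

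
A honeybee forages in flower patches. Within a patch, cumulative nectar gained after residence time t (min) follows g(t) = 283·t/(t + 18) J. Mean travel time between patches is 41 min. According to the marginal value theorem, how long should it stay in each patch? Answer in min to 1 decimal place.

27.2 min

Maximise g(t)/(T+t): set derivative to zero → g'(t)(T+t) = g(t).
g'(t) = 283·18/(t + 18)². Setting 283·18/(t+18)² = 283t/[(t+18)(41+t)] gives 18(41+t) = t(t+18), so t² = 18×41 = 738.
t* = √738 = 27.17 min.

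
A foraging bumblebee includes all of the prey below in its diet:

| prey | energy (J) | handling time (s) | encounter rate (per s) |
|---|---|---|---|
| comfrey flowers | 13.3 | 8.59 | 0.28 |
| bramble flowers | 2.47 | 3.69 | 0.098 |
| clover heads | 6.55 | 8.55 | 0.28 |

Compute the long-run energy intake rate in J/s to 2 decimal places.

0.94 J/s

Energy encountered per unit search time: 0.28×13.3 + 0.098×2.47 + 0.28×6.55 = 5.8 J/s.
Handling time per unit search time: 0.28×8.59 + 0.098×3.69 + 0.28×8.55 = 5.161.
Rate = 5.8/(1 + 5.161) = 0.9414 J/s.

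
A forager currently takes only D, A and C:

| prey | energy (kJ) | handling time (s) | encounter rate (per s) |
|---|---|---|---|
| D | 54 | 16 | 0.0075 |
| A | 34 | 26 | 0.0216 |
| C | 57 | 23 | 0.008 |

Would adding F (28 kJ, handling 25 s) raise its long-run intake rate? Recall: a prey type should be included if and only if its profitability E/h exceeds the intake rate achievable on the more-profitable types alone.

Yes

On D, A and C alone, R = ΣλE/(1+Σλh) = 1.595/1.866 = 0.8552 kJ/s.
F: E/h = 28/25 = 1.12 kJ/s.
1.12 > 0.8552, so adding F raises the average — include it.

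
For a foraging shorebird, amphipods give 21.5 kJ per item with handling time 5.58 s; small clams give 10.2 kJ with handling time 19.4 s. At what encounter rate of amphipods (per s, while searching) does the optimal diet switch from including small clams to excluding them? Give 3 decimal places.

0.028 per s

Drop small clams once their profitability E₂/h₂ falls below the rate achievable on amphipods alone: E₂/h₂ = λE₁/(1 + λh₁).
Solve for λ: λE₁h₂ = E₂(1 + λh₁) → λ(E₁h₂ − E₂h₁) = E₂ → λ = E₂/(E₁h₂ − E₂h₁).
λ = 10.2/(21.5×19.4 − 10.2×5.58) = 10.2/360.2 = 0.02832 per s.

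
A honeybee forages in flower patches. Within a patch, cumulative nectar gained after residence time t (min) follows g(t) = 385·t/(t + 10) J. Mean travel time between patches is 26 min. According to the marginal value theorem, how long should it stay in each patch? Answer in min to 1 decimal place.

16.1 min

Optimal t* satisfies g'(t*) = g(t*)/(T + t*).
g'(t) = 385·10/(t + 10)². Setting 385·10/(t+10)² = 385t/[(t+10)(26+t)] gives 10(26+t) = t(t+10), so t² = 10×26 = 260.
t* = √260 = 16.12 min.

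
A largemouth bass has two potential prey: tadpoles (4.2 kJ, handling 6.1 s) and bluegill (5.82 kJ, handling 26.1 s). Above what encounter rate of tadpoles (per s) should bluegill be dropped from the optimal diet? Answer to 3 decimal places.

0.079 per s

At the threshold, the rate on tadpoles alone equals the profitability of bluegill: λ·4.2/(1 + λ·6.1) = 5.82/26.1 = 0.223.
Rearranging, λ(4.2 − 0.223×6.1) = 0.223, so λ = 0.223/2.84 = 0.07852 per s.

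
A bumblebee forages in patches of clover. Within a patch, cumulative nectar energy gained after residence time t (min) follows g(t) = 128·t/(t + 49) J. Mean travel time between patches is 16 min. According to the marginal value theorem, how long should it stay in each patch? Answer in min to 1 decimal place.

28.0 min

Maximise g(t)/(T+t): set derivative to zero → g'(t)(T+t) = g(t).
g'(t) = 128·49/(t + 49)². Setting 128·49/(t+49)² = 128t/[(t+49)(16+t)] gives 49(16+t) = t(t+49), so t² = 49×16 = 784.
t* = √784 = 28 min.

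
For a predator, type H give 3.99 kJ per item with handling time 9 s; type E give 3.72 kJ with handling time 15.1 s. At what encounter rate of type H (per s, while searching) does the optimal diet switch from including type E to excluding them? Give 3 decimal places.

0.139 per s

The zero-one rule: include type E iff E₂/h₂ > λE₁/(1+λh₁). Equality gives the switch point.
λE₁h₂ = E₂ + λE₂h₁ ⇒ λ = E₂/(E₁h₂ − E₂h₁) = 3.72/(60.25 − 33.48) = 0.139 per s.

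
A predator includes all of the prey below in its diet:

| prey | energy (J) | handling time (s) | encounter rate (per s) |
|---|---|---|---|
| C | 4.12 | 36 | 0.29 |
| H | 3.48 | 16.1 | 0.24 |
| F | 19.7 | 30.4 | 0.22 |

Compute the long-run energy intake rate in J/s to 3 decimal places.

0.289 J/s

Energy encountered per unit search time: 0.29×4.12 + 0.24×3.48 + 0.22×19.7 = 6.364 J/s.
Handling time per unit search time: 0.29×36 + 0.24×16.1 + 0.22×30.4 = 20.99.
Rate = 6.364/(1 + 20.99) = 0.2894 J/s.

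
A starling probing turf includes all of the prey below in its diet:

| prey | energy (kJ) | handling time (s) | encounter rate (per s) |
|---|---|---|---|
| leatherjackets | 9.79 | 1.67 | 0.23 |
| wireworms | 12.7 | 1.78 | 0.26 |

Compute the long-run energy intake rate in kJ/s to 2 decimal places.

3.01 kJ/s

Energy encountered per unit search time: 0.23×9.79 + 0.26×12.7 = 5.554 kJ/s.
Handling time per unit search time: 0.23×1.67 + 0.26×1.78 = 0.8469.
Rate = 5.554/(1 + 0.8469) = 3.007 kJ/s.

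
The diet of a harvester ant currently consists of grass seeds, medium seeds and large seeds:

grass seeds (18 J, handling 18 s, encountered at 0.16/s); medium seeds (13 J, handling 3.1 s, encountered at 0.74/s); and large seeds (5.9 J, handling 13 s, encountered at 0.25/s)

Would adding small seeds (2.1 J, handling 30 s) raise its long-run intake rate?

No

On grass seeds, medium seeds and large seeds alone, R = ΣλE/(1+Σλh) = 13.97/9.424 = 1.483 J/s.
Profitability of small seeds: 2.1/30 = 0.07 J/s.
0.07 < 1.483, so adding small seeds would lower the average — exclude it.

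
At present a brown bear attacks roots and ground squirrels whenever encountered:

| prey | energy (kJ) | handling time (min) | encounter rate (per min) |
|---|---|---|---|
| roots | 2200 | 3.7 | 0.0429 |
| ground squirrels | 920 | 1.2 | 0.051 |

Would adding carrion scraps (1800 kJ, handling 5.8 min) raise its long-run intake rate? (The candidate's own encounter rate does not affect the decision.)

Yes

Current rate: (0.0429×2200 + 0.051×920)/(1 + 0.0429×3.7 + 0.051×1.2) = 115.8 kJ/min.
Profitability of carrion scraps: 1800/5.8 = 310.3 kJ/min.
310.3 > 115.8, so adding carrion scraps raises the average — include it.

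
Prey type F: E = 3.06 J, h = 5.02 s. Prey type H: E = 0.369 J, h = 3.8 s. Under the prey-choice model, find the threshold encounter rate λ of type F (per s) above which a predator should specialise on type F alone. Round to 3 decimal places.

0.038 per s

The zero-one rule: include type H iff E₂/h₂ > λE₁/(1+λh₁). Equality gives the switch point.
λE₁h₂ = E₂ + λE₂h₁ ⇒ λ = E₂/(E₁h₂ − E₂h₁) = 0.369/(11.63 − 1.852) = 0.03775 per s.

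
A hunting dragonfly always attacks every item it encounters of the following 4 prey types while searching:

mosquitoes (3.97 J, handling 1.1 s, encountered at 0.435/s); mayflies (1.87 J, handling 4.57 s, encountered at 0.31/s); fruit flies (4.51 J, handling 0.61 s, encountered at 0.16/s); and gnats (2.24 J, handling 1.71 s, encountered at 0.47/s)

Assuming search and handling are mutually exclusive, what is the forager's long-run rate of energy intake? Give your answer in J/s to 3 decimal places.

Energy encountered per unit search time: 0.435×3.97 + 0.31×1.87 + 0.16×4.51 + 0.47×2.24 = 4.081 J/s.
Handling time per unit search time: 0.435×1.1 + 0.31×4.57 + 0.16×0.61 + 0.47×1.71 = 2.796.
Rate = 4.081/(1 + 2.796) = 1.075 J/s.

1.075 J/s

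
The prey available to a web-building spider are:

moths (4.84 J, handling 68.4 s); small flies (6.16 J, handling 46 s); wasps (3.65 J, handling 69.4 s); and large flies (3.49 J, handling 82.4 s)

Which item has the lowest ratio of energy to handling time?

large flies

Profitability E/h (J/s): moths = 4.84/68.4 = 0.0708, small flies = 6.16/46 = 0.134, wasps = 3.65/69.4 = 0.0526, large flies = 3.49/82.4 = 0.0424.
Ranked: small flies > moths > wasps > large flies.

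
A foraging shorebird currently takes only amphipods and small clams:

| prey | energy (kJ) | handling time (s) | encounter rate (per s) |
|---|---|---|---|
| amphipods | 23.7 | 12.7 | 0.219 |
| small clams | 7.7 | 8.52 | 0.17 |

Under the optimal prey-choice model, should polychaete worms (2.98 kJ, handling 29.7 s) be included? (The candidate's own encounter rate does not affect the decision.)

No

Intake rate on the current diet: R = (0.219×23.7 + 0.17×7.7) / (1 + 0.219×12.7 + 0.17×8.52) = 6.499/5.23 = 1.243 kJ/s.
Profitability of polychaete worms: 2.98/29.7 = 0.1003 kJ/s.
Since 0.1003 < R, time spent handling polychaete worms is better spent searching.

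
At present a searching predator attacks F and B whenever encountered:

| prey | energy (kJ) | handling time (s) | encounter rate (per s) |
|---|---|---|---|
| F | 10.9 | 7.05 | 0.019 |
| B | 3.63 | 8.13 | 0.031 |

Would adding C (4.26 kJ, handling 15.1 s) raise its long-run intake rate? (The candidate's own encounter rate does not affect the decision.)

Intake rate on the current diet: R = (0.019×10.9 + 0.031×3.63) / (1 + 0.019×7.05 + 0.031×8.13) = 0.3196/1.386 = 0.2306 kJ/s.
C: E/h = 4.26/15.1 = 0.2821 kJ/s.
0.2821 > 0.2306, so adding C raises the average — include it.

Yes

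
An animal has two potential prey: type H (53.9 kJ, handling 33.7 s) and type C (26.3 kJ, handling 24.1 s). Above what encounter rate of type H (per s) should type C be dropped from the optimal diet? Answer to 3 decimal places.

0.064 per s

At the threshold, the rate on type H alone equals the profitability of type C: λ·53.9/(1 + λ·33.7) = 26.3/24.1 = 1.091.
Rearranging, λ(53.9 − 1.091×33.7) = 1.091, so λ = 1.091/17.12 = 0.06373 per s.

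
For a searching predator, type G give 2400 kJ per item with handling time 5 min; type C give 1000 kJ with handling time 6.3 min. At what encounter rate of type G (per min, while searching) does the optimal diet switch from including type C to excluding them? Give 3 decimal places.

At the threshold, the rate on type G alone equals the profitability of type C: λ·2400/(1 + λ·5) = 1000/6.3 = 158.7.
Rearranging, λ(2400 − 158.7×5) = 158.7, so λ = 158.7/1606 = 0.09881 per min.

0.099 per min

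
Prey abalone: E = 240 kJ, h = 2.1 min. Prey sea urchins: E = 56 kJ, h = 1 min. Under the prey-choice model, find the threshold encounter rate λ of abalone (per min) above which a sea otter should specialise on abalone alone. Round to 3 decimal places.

At the threshold, the rate on abalone alone equals the profitability of sea urchins: λ·240/(1 + λ·2.1) = 56/1 = 56.
Rearranging, λ(240 − 56×2.1) = 56, so λ = 56/122.4 = 0.4575 per min.

0.458 per min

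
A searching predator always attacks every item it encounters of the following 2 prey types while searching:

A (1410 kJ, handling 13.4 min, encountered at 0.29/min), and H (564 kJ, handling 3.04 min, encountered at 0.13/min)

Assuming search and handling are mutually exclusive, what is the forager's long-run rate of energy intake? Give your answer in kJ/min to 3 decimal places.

R = Σλ_iE_i / (1 + Σλ_ih_i)
Numerator: 0.29×1410 + 0.13×564 = 482.2
Denominator: 1 + 0.29×13.4 + 0.13×3.04 = 5.281
R = 482.2/5.281 = 91.31 kJ/min

91.309 kJ/min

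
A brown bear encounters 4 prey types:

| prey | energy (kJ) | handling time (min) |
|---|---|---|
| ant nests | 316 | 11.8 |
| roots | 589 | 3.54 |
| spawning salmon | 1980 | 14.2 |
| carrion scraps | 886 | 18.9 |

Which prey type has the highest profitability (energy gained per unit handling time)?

Profitability E/h (kJ/min): ant nests = 316/11.8 = 26.8, roots = 589/3.54 = 166, spawning salmon = 1980/14.2 = 139, carrion scraps = 886/18.9 = 46.9.
Ranked: roots > spawning salmon > carrion scraps > ant nests.

roots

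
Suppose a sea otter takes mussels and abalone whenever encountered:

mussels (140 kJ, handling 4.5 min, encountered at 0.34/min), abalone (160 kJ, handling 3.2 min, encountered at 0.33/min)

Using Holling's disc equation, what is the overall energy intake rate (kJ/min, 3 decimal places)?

R = Σλ_iE_i / (1 + Σλ_ih_i)
Numerator: 0.34×140 + 0.33×160 = 100.4
Denominator: 1 + 0.34×4.5 + 0.33×3.2 = 3.586
R = 100.4/3.586 = 28 kJ/min

27.998 kJ/min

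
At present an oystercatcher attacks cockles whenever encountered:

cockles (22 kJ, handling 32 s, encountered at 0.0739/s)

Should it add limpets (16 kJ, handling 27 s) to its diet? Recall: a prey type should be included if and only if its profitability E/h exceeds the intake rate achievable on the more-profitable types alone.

Current rate: (0.0739×22)/(1 + 0.0739×32) = 0.4832 kJ/s.
Profitability of limpets: 16/27 = 0.5926 kJ/s.
Since 0.5926 > R, including limpets increases the long-run rate.

Yes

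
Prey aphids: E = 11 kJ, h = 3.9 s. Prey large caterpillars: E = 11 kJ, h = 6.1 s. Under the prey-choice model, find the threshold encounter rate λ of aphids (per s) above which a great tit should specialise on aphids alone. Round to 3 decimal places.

Drop large caterpillars once their profitability E₂/h₂ falls below the rate achievable on aphids alone: E₂/h₂ = λE₁/(1 + λh₁).
Solve for λ: λE₁h₂ = E₂(1 + λh₁) → λ(E₁h₂ − E₂h₁) = E₂ → λ = E₂/(E₁h₂ − E₂h₁).
λ = 11/(11×6.1 − 11×3.9) = 11/24.2 = 0.4545 per s.

0.455 per s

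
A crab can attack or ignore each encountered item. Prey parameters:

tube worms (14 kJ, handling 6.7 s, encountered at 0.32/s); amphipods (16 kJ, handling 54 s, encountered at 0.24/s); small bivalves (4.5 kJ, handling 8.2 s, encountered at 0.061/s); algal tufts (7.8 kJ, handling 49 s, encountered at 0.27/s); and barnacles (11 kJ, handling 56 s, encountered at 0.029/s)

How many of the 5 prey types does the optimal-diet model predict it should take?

1

E/h in descending order: tube worms 2.09, small bivalves 0.549, amphipods 0.296, barnacles 0.196, algal tufts 0.159 kJ/s. The optimal diet is the largest prefix of this list for which every included type satisfies E_i/h_i > R on the types above it.
Rate on top 1: 1.425. small bivalves: 0.549 < 1.425 → exclude; stop.
Optimal diet: tube worms — 1 of 5 types.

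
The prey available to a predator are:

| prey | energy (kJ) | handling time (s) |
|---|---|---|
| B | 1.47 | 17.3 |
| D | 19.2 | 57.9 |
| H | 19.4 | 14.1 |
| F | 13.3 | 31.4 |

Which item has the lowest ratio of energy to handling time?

B

In descending order of E/h:
H: 19.4/14.1 = 1.38 kJ/s
F: 13.3/31.4 = 0.424 kJ/s
D: 19.2/57.9 = 0.332 kJ/s
B: 1.47/17.3 = 0.085 kJ/s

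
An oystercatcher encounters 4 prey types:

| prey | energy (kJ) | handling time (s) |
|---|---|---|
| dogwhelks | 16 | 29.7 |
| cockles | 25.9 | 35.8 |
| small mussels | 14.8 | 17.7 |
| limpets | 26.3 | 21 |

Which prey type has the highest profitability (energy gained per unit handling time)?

Profitability E/h (kJ/s): dogwhelks = 16/29.7 = 0.539, cockles = 25.9/35.8 = 0.723, small mussels = 14.8/17.7 = 0.836, limpets = 26.3/21 = 1.25.
Ranked: limpets > small mussels > cockles > dogwhelks.

limpets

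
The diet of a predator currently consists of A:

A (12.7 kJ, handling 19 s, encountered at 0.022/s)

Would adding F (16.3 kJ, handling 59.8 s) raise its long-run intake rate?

Yes

Current rate: (0.022×12.7)/(1 + 0.022×19) = 0.197 kJ/s.
Profitability of F: 16.3/59.8 = 0.2726 kJ/s.
Since 0.2726 > R, including F increases the long-run rate.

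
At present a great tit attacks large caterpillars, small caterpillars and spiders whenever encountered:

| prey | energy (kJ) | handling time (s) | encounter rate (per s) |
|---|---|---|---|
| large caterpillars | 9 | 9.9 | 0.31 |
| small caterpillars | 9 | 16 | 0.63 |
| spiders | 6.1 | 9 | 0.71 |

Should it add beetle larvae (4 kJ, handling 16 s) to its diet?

Intake rate on the current diet: R = (0.31×9 + 0.63×9 + 0.71×6.1) / (1 + 0.31×9.9 + 0.63×16 + 0.71×9) = 12.79/20.54 = 0.6228 kJ/s.
Profitability of beetle larvae: 4/16 = 0.25 kJ/s.
Since 0.25 < R, time spent handling beetle larvae is better spent searching.

No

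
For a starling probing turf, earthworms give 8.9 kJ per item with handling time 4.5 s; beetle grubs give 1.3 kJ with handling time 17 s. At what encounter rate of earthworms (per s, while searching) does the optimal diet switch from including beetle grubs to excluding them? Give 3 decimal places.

Drop beetle grubs once their profitability E₂/h₂ falls below the rate achievable on earthworms alone: E₂/h₂ = λE₁/(1 + λh₁).
Solve for λ: λE₁h₂ = E₂(1 + λh₁) → λ(E₁h₂ − E₂h₁) = E₂ → λ = E₂/(E₁h₂ − E₂h₁).
λ = 1.3/(8.9×17 − 1.3×4.5) = 1.3/145.5 = 0.008938 per s.

0.009 per s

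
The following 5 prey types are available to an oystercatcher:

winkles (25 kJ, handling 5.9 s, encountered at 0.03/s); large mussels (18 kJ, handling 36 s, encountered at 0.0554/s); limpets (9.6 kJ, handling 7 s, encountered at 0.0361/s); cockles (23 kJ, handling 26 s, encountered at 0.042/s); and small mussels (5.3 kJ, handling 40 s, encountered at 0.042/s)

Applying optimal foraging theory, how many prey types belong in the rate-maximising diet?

3

E/h in descending order: winkles 4.24, limpets 1.37, cockles 0.885, large mussels 0.5, small mussels 0.133 kJ/s. The optimal diet is the largest prefix of this list for which every included type satisfies E_i/h_i > R on the types above it.
Rate on top 1: 0.6372. limpets: 1.37 > 0.6372 → include.
Rate on top 2: 0.767. cockles: 0.885 > 0.767 → include.
Rate on top 3: 0.8179. large mussels: 0.5 < 0.8179 → exclude; stop.
Optimal diet: winkles, limpets, cockles — 3 of 5 types.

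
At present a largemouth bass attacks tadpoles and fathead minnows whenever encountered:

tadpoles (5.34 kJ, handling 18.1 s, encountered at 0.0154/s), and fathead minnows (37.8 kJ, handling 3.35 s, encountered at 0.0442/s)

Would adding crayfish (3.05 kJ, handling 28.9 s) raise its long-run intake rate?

No

Current rate: (0.0154×5.34 + 0.0442×37.8)/(1 + 0.0154×18.1 + 0.0442×3.35) = 1.229 kJ/s.
Profitability of crayfish: 3.05/28.9 = 0.1055 kJ/s.
0.1055 < 1.229, so adding crayfish would lower the average — exclude it.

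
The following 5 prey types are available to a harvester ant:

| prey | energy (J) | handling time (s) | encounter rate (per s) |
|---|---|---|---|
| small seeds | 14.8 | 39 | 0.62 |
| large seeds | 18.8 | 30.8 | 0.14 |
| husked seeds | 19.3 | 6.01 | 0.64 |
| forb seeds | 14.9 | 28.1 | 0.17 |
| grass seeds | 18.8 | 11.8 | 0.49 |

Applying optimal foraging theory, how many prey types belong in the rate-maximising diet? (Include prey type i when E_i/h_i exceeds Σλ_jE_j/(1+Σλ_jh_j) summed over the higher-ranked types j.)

Profitabilities (E/h, J/s): husked seeds 3.21, grass seeds 1.59, large seeds 0.61, forb seeds 0.53, small seeds 0.379. Add prey in this order while the next type's profitability exceeds the intake rate on those already taken.
Rate on top 1: 2.549. grass seeds: 1.59 < 2.549 → exclude; stop.
Optimal diet: husked seeds — 1 of 5 types.

1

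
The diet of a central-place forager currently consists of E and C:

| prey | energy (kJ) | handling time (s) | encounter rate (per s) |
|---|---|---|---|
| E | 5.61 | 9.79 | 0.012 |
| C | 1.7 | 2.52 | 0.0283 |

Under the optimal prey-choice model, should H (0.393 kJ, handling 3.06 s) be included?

Yes

Current rate: (0.012×5.61 + 0.0283×1.7)/(1 + 0.012×9.79 + 0.0283×2.52) = 0.0971 kJ/s.
H: E/h = 0.393/3.06 = 0.1284 kJ/s.
Since 0.1284 > R, including H increases the long-run rate.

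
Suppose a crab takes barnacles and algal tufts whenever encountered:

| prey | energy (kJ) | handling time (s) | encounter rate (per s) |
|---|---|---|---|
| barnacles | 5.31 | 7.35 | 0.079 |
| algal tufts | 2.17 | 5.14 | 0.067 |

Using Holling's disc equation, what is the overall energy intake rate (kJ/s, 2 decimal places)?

R = Σλ_iE_i / (1 + Σλ_ih_i)
Numerator: 0.079×5.31 + 0.067×2.17 = 0.5649
Denominator: 1 + 0.079×7.35 + 0.067×5.14 = 1.925
R = 0.5649/1.925 = 0.2934 kJ/s

0.29 kJ/s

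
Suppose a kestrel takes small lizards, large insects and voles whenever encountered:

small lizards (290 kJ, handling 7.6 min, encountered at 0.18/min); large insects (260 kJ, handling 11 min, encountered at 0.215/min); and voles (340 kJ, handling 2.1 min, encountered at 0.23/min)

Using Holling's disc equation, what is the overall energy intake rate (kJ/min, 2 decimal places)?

35.72 kJ/min

R = Σλ_iE_i / (1 + Σλ_ih_i)
Numerator: 0.18×290 + 0.215×260 + 0.23×340 = 186.3
Denominator: 1 + 0.18×7.6 + 0.215×11 + 0.23×2.1 = 5.216
R = 186.3/5.216 = 35.72 kJ/min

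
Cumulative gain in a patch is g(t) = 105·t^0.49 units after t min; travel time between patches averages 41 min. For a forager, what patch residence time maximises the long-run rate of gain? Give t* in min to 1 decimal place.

By the marginal value theorem, leave when the instantaneous gain rate g'(t) equals the habitat-wide average g(t)/(T + t).
g'(t) = 0.49·105·t^-0.51. Setting 0.49·105·t^-0.51 = 105·t^0.49/(41+t) gives 0.49(41+t) = t, so 0.51·t = 0.49×41.
t* = 0.49×41/0.51 = 39.39 min.

39.4 min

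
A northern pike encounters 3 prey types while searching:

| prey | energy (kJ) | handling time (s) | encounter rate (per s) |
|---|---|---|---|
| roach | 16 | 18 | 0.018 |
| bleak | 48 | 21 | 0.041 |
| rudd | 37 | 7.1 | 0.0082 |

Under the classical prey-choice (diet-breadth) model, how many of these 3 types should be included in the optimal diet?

2

Profitabilities (E/h, kJ/s): rudd 5.21, bleak 2.29, roach 0.889. Add prey in this order while the next type's profitability exceeds the intake rate on those already taken.
Rate on top 1: 0.2867. bleak: 2.29 > 0.2867 → include.
Rate on top 2: 1.184. roach: 0.889 < 1.184 → exclude; stop.
Optimal diet: rudd, bleak — 2 of 3 types.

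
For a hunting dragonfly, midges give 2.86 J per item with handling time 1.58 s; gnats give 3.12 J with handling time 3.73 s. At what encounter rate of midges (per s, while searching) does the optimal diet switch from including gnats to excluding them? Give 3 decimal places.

The zero-one rule: include gnats iff E₂/h₂ > λE₁/(1+λh₁). Equality gives the switch point.
λE₁h₂ = E₂ + λE₂h₁ ⇒ λ = E₂/(E₁h₂ − E₂h₁) = 3.12/(10.67 − 4.93) = 0.5437 per s.

0.544 per s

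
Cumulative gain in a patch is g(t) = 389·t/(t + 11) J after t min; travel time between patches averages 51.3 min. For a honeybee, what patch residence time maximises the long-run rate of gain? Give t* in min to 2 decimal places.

23.75 min

By the marginal value theorem, leave when the instantaneous gain rate g'(t) equals the habitat-wide average g(t)/(T + t).
g'(t) = 389·11/(t + 11)². Setting 389·11/(t+11)² = 389t/[(t+11)(51.3+t)] gives 11(51.3+t) = t(t+11), so t² = 11×51.3 = 564.3.
t* = √564.3 = 23.75 min.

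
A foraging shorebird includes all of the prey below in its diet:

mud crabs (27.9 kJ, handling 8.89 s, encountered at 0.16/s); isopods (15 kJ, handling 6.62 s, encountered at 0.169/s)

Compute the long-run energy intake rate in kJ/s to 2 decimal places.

1.98 kJ/s

R = Σλ_iE_i / (1 + Σλ_ih_i)
Numerator: 0.16×27.9 + 0.169×15 = 6.999
Denominator: 1 + 0.16×8.89 + 0.169×6.62 = 3.541
R = 6.999/3.541 = 1.976 kJ/s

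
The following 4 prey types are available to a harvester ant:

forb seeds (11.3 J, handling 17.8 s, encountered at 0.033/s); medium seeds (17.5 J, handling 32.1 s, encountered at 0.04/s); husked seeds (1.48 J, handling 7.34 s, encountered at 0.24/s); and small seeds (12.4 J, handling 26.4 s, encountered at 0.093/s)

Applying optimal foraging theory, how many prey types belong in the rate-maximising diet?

3

E/h in descending order: forb seeds 0.635, medium seeds 0.545, small seeds 0.47, husked seeds 0.202 J/s. The optimal diet is the largest prefix of this list for which every included type satisfies E_i/h_i > R on the types above it.
Rate on top 1: 0.2349. medium seeds: 0.545 > 0.2349 → include.
Rate on top 2: 0.3737. small seeds: 0.47 > 0.3737 → include.
Rate on top 3: 0.4179. husked seeds: 0.202 < 0.4179 → exclude; stop.
Optimal diet: forb seeds, medium seeds, small seeds — 3 of 4 types.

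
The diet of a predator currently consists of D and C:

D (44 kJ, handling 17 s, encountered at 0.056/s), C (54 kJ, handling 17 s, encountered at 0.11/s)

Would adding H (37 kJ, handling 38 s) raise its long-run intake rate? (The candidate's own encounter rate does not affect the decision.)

No

Current rate: (0.056×44 + 0.11×54)/(1 + 0.056×17 + 0.11×17) = 2.199 kJ/s.
Profitability of H: 37/38 = 0.9737 kJ/s.
0.9737 < 2.199, so adding H would lower the average — exclude it.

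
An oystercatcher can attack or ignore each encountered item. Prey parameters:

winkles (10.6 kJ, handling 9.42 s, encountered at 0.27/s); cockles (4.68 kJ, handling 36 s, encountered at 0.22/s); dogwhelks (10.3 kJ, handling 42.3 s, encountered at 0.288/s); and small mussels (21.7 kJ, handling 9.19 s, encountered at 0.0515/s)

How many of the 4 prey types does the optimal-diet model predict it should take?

Profitabilities (E/h, kJ/s): small mussels 2.36, winkles 1.13, dogwhelks 0.243, cockles 0.13. Add prey in this order while the next type's profitability exceeds the intake rate on those already taken.
Rate on top 1: 0.7585. winkles: 1.13 > 0.7585 → include.
Rate on top 2: 0.9908. dogwhelks: 0.243 < 0.9908 → exclude; stop.
Optimal diet: small mussels, winkles — 2 of 4 types.

2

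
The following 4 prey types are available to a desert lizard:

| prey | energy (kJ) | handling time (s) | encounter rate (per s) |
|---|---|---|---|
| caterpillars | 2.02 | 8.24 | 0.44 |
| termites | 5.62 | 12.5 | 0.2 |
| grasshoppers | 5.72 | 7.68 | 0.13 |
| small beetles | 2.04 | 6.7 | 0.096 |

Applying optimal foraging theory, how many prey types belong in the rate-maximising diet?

2

Profitabilities (E/h, kJ/s): grasshoppers 0.745, termites 0.45, small beetles 0.304, caterpillars 0.245. Add prey in this order while the next type's profitability exceeds the intake rate on those already taken.
Rate on top 1: 0.3721. termites: 0.45 > 0.3721 → include.
Rate on top 2: 0.4152. small beetles: 0.304 < 0.4152 → exclude; stop.
Optimal diet: grasshoppers, termites — 2 of 4 types.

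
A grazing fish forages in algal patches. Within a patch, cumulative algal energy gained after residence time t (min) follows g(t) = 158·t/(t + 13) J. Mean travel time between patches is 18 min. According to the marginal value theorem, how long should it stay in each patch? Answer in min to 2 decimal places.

15.30 min

Maximise g(t)/(T+t): set derivative to zero → g'(t)(T+t) = g(t).
g'(t) = 158·13/(t + 13)². Setting 158·13/(t+13)² = 158t/[(t+13)(18+t)] gives 13(18+t) = t(t+13), so t² = 13×18 = 234.
t* = √234 = 15.3 min.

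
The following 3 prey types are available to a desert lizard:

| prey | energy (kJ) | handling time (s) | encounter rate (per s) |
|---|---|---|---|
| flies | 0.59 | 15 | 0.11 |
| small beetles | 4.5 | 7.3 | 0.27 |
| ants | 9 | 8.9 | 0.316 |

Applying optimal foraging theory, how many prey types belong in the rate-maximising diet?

E/h in descending order: ants 1.01, small beetles 0.616, flies 0.0393 kJ/s. The optimal diet is the largest prefix of this list for which every included type satisfies E_i/h_i > R on the types above it.
Rate on top 1: 0.746. small beetles: 0.616 < 0.746 → exclude; stop.
Optimal diet: ants — 1 of 3 types.

1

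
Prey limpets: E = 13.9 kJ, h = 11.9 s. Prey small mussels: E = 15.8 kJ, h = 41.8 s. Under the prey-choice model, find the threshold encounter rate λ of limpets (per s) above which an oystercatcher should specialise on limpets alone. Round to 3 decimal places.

0.040 per s

At the threshold, the rate on limpets alone equals the profitability of small mussels: λ·13.9/(1 + λ·11.9) = 15.8/41.8 = 0.378.
Rearranging, λ(13.9 − 0.378×11.9) = 0.378, so λ = 0.378/9.402 = 0.0402 per s.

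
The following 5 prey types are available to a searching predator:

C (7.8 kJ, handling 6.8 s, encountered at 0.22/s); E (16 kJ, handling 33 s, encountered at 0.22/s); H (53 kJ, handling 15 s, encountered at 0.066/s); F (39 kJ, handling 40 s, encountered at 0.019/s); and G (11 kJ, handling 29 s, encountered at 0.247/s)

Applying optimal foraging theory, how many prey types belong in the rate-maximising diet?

1

Rank by E/h (kJ/s): H 3.53, C 1.15, F 0.975, E 0.485, G 0.379. Include each in turn until the next type's E/h falls below the running intake rate.
Rate on top 1: 1.758. C: 1.15 < 1.758 → exclude; stop.
Optimal diet: H — 1 of 5 types.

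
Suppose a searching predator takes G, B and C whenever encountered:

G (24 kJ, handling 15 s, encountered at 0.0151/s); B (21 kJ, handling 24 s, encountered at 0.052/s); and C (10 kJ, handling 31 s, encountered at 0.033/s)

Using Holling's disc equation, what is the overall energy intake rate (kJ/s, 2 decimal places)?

Energy encountered per unit search time: 0.0151×24 + 0.052×21 + 0.033×10 = 1.784 kJ/s.
Handling time per unit search time: 0.0151×15 + 0.052×24 + 0.033×31 = 2.498.
Rate = 1.784/(1 + 2.498) = 0.5102 kJ/s.

0.51 kJ/s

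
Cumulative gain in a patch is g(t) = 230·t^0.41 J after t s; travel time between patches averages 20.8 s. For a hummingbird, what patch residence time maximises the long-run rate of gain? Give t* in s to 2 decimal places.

Maximise g(t)/(T+t): set derivative to zero → g'(t)(T+t) = g(t).
g'(t) = 0.41·230·t^-0.59. Setting 0.41·230·t^-0.59 = 230·t^0.41/(20.8+t) gives 0.41(20.8+t) = t, so 0.59·t = 0.41×20.8.
t* = 0.41×20.8/0.59 = 14.45 s.

14.45 s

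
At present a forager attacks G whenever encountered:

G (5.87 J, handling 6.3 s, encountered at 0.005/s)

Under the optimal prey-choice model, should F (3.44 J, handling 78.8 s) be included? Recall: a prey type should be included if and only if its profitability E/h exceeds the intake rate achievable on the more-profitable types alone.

On G alone, R = ΣλE/(1+Σλh) = 0.02935/1.032 = 0.02845 J/s.
Profitability of F: 3.44/78.8 = 0.04365 J/s.
0.04365 > 0.02845, so adding F raises the average — include it.

Yes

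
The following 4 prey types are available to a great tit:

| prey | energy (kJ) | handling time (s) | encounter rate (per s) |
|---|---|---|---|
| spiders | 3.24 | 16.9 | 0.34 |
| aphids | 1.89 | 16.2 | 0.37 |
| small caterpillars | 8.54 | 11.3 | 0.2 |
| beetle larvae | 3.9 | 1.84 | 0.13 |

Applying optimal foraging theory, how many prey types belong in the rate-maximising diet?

Profitabilities (E/h, kJ/s): beetle larvae 2.12, small caterpillars 0.756, spiders 0.192, aphids 0.117. Add prey in this order while the next type's profitability exceeds the intake rate on those already taken.
Rate on top 1: 0.4091. small caterpillars: 0.756 > 0.4091 → include.
Rate on top 2: 0.633. spiders: 0.192 < 0.633 → exclude; stop.
Optimal diet: beetle larvae, small caterpillars — 2 of 4 types.

2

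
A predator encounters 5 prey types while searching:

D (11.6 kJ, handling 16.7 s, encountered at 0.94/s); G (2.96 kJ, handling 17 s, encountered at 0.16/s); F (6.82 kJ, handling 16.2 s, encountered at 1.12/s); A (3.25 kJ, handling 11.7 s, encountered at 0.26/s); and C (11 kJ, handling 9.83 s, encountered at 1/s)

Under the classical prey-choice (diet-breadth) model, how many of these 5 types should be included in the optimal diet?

1

Rank by E/h (kJ/s): C 1.12, D 0.695, F 0.421, A 0.278, G 0.174. Include each in turn until the next type's E/h falls below the running intake rate.
Rate on top 1: 1.016. D: 0.695 < 1.016 → exclude; stop.
Optimal diet: C — 1 of 5 types.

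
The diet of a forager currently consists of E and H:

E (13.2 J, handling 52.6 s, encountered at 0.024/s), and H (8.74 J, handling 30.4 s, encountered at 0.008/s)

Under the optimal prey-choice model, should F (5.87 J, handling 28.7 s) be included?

Current rate: (0.024×13.2 + 0.008×8.74)/(1 + 0.024×52.6 + 0.008×30.4) = 0.1543 J/s.
Profitability of F: 5.87/28.7 = 0.2045 J/s.
Since 0.2045 > R, including F increases the long-run rate.

Yes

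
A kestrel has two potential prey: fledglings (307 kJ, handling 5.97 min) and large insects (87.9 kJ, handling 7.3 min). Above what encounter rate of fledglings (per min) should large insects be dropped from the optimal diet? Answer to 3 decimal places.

The zero-one rule: include large insects iff E₂/h₂ > λE₁/(1+λh₁). Equality gives the switch point.
λE₁h₂ = E₂ + λE₂h₁ ⇒ λ = E₂/(E₁h₂ − E₂h₁) = 87.9/(2241 − 524.8) = 0.05121 per min.

0.051 per min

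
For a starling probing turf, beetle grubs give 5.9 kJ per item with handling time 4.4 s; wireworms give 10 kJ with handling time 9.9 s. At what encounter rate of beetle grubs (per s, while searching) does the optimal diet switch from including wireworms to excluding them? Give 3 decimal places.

At the threshold, the rate on beetle grubs alone equals the profitability of wireworms: λ·5.9/(1 + λ·4.4) = 10/9.9 = 1.01.
Rearranging, λ(5.9 − 1.01×4.4) = 1.01, so λ = 1.01/1.456 = 0.694 per s.

0.694 per s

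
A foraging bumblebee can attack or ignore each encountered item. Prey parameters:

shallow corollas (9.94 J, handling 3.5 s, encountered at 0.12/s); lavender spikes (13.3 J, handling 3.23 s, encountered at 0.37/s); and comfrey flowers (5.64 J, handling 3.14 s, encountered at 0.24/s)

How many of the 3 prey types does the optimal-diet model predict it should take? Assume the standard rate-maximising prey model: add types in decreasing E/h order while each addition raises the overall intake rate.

2

E/h in descending order: lavender spikes 4.12, shallow corollas 2.84, comfrey flowers 1.8 J/s. The optimal diet is the largest prefix of this list for which every included type satisfies E_i/h_i > R on the types above it.
Rate on top 1: 2.242. shallow corollas: 2.84 > 2.242 → include.
Rate on top 2: 2.338. comfrey flowers: 1.8 < 2.338 → exclude; stop.
Optimal diet: lavender spikes, shallow corollas — 2 of 3 types.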